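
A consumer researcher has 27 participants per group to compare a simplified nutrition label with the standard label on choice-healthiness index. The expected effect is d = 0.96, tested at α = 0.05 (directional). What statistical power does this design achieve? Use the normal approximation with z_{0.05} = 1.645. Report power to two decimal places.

power ≈ 0.97

For two equal groups, power = Φ(d·√(n/2) − z_{α}).
d·√(n/2) = 0.96 × √(27/2) = 0.96 × 3.674 = 3.527.
z_β = 3.527 − 1.645 = 1.882.
Power = Φ(1.882) = 0.970.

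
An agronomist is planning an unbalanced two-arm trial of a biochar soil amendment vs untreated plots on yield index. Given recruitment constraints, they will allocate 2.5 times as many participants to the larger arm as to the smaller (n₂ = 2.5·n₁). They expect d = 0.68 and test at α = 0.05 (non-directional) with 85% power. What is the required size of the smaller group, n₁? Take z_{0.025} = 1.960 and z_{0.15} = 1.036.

With allocation ratio k = n₂/n₁ = 2.5, Var(x̄₁−x̄₂) = σ²(1/n₁ + 1/(k·n₁)) = σ²·(k+1)/(k·n₁).
So n₁ = (1 + 1/k)·((z_{α/2} + z_β)/d)² = 1.400 × (2.996/0.68)².
n₁ = 1.400 × 19.41 = 27.2.
Round up: n₁ = 28, giving n₂ = 2.5 × 28 = 70.

n₁ = 28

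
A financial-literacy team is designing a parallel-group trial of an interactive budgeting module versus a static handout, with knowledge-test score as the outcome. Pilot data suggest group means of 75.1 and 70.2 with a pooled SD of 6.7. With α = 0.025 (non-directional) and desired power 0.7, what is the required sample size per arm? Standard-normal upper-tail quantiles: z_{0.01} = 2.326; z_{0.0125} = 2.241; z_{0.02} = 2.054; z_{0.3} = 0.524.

Cohen's d = |M₁ − M₂| / SD_pooled = |75.1 − 70.2| / 6.7 = 4.9 / 6.7 = 0.731.
For two independent groups with equal n: n = 2·((z_{α/2} + z_β) / d)².
z_{α/2} + z_β = 2.241 + 0.524 = 2.765.
n = 2 × (2.765 / 0.731)² = 2 × 3.782² = 2 × 14.31 = 28.6.
Round up to the next whole participant.

n = 29 per group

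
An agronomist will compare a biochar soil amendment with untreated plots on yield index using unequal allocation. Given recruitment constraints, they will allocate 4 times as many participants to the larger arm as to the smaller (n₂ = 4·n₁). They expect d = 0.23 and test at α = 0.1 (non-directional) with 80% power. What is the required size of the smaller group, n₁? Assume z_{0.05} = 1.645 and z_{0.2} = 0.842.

With allocation ratio k = n₂/n₁ = 4, Var(x̄₁−x̄₂) = σ²(1/n₁ + 1/(k·n₁)) = σ²·(k+1)/(k·n₁).
So n₁ = (1 + 1/k)·((z_{α/2} + z_β)/d)² = 1.250 × (2.487/0.23)².
n₁ = 1.250 × 116.92 = 146.2.
Round up: n₁ = 147, giving n₂ = 4 × 147 = 588.

n₁ = 147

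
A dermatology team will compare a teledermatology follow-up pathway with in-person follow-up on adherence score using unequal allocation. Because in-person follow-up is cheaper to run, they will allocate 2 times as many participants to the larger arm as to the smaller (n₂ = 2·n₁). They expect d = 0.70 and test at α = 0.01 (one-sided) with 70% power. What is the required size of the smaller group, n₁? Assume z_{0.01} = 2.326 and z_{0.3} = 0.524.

With allocation ratio k = n₂/n₁ = 2, Var(x̄₁−x̄₂) = σ²(1/n₁ + 1/(k·n₁)) = σ²·(k+1)/(k·n₁).
So n₁ = (1 + 1/k)·((z_{α} + z_β)/d)² = 1.500 × (2.850/0.70)².
n₁ = 1.500 × 16.58 = 24.9.
Round up: n₁ = 25, giving n₂ = 2 × 25 = 50.

n₁ = 25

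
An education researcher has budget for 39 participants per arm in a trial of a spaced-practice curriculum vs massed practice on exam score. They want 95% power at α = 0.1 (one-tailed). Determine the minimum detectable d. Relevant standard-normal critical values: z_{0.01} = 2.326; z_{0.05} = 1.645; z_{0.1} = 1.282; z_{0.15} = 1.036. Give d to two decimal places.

For two independent groups of n = 39 each: d_min = (z_{α} + z_β)·√(2/n).
z-sum = 1.282 + 1.645 = 2.927.
d_min = 2.927 × √(2/39) = 2.927 × 0.2265 = 0.663.

d_min ≈ 0.66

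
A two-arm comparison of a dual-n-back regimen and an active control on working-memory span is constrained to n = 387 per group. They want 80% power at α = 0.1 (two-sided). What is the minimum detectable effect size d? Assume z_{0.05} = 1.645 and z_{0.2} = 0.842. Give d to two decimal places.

d_min ≈ 0.18

For two independent groups of n = 387 each: d_min = (z_{α/2} + z_β)·√(2/n).
z-sum = 1.645 + 0.842 = 2.487.
d_min = 2.487 × √(2/387) = 2.487 × 0.0719 = 0.179.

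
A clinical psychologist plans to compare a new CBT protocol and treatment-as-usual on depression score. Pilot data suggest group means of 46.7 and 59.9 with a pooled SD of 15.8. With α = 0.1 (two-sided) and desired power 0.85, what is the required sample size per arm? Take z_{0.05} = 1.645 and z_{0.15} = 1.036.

Cohen's d = |M₁ − M₂| / SD_pooled = |46.7 − 59.9| / 15.8 = 13.2 / 15.8 = 0.835.
For two independent groups with equal n: n = 2·((z_{α/2} + z_β) / d)².
z_{α/2} + z_β = 1.645 + 1.036 = 2.681.
n = 2 × (2.681 / 0.835)² = 2 × 3.211² = 2 × 10.31 = 20.6.
Round up to the next whole participant.

n = 21 per group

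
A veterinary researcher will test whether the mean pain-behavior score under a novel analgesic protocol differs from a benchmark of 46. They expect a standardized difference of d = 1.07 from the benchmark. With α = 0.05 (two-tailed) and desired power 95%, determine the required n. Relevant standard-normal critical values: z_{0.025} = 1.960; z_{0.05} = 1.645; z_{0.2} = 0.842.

For a one-sample test: n = ((z_{α/2} + z_β) / d)².
z_{α/2} + z_β = 1.960 + 1.645 = 3.605.
n = (3.605 / 1.07)² = 3.369² = 11.35.
Round up.

n = 12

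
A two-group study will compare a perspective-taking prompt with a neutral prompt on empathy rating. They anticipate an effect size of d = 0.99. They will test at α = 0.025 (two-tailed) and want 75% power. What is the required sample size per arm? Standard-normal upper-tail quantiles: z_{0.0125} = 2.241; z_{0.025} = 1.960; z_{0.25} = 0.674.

For two independent groups with equal n: n = 2·((z_{α/2} + z_β) / d)².
z_{α/2} + z_β = 2.241 + 0.674 = 2.915.
n = 2 × (2.915 / 0.99)² = 2 × 2.944² = 2 × 8.67 = 17.3.
Round up to the next whole participant.

n = 18 per group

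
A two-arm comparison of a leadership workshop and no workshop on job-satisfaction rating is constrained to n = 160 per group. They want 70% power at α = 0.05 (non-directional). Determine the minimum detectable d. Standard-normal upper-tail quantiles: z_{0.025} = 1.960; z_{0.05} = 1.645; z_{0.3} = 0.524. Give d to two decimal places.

For two independent groups of n = 160 each: d_min = (z_{α/2} + z_β)·√(2/n).
z-sum = 1.960 + 0.524 = 2.484.
d_min = 2.484 × √(2/160) = 2.484 × 0.1118 = 0.278.

d_min ≈ 0.28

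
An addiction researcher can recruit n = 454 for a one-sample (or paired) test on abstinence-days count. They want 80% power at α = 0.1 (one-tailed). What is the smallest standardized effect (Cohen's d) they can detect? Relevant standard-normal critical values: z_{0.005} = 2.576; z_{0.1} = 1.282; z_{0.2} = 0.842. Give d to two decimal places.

For a single sample (or paired design) of n = 454: d_min = (z_{α} + z_β)/√n.
z-sum = 1.282 + 0.842 = 2.124.
d_min = 2.124 / √454 = 2.124 / 21.307 = 0.100.

d_min ≈ 0.10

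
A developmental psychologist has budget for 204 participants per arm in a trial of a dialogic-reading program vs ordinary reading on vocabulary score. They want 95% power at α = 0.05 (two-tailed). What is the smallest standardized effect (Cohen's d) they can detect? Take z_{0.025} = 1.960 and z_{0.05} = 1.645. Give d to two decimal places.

For two independent groups of n = 204 each: d_min = (z_{α/2} + z_β)·√(2/n).
z-sum = 1.960 + 1.645 = 3.605.
d_min = 3.605 × √(2/204) = 3.605 × 0.0990 = 0.357.

d_min ≈ 0.36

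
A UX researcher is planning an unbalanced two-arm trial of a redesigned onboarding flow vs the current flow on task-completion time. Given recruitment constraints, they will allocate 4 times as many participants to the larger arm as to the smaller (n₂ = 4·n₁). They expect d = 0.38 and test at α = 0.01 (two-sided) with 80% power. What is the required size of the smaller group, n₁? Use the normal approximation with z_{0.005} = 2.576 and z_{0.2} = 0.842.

With allocation ratio k = n₂/n₁ = 4, Var(x̄₁−x̄₂) = σ²(1/n₁ + 1/(k·n₁)) = σ²·(k+1)/(k·n₁).
So n₁ = (1 + 1/k)·((z_{α/2} + z_β)/d)² = 1.250 × (3.418/0.38)².
n₁ = 1.250 × 80.91 = 101.1.
Round up: n₁ = 102, giving n₂ = 4 × 102 = 408.

n₁ = 102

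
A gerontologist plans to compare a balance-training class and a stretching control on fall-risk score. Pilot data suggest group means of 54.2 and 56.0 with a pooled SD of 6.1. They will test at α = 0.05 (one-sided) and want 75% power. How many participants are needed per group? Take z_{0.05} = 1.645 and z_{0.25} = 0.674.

n = 124 per group

Cohen's d = |M₁ − M₂| / SD_pooled = |54.2 − 56.0| / 6.1 = 1.8 / 6.1 = 0.295.
For two independent groups with equal n: n = 2·((z_{α} + z_β) / d)².
z_{α} + z_β = 1.645 + 0.674 = 2.319.
n = 2 × (2.319 / 0.295)² = 2 × 7.861² = 2 × 61.80 = 123.6.
Round up to the next whole participant.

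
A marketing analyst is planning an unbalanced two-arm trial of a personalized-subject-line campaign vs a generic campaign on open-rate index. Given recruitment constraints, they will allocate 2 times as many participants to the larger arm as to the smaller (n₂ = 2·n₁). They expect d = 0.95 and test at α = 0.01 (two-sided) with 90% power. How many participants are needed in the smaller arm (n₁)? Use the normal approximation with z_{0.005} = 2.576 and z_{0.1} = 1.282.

With allocation ratio k = n₂/n₁ = 2, Var(x̄₁−x̄₂) = σ²(1/n₁ + 1/(k·n₁)) = σ²·(k+1)/(k·n₁).
So n₁ = (1 + 1/k)·((z_{α/2} + z_β)/d)² = 1.500 × (3.858/0.95)².
n₁ = 1.500 × 16.49 = 24.7.
Round up: n₁ = 25, giving n₂ = 2 × 25 = 50.

n₁ = 25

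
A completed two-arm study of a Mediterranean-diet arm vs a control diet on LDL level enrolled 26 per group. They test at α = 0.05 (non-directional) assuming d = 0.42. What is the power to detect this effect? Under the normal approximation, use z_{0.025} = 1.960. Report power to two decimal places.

power ≈ 0.33

For two equal groups, power = Φ(d·√(n/2) − z_{α/2}).
d·√(n/2) = 0.42 × √(26/2) = 0.42 × 3.606 = 1.514.
z_β = 1.514 − 1.960 = -0.446.
Power = Φ(-0.446) = 0.328.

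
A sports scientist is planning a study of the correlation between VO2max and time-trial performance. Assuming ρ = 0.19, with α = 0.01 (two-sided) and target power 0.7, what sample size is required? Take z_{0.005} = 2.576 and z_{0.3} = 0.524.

Fisher's z: C = ½·ln((1+r)/(1−r)) = ½·ln(1.4691) = 0.1923.
n = ((z_{α/2} + z_β)/C)² + 3.
(2.576 + 0.524) / 0.1923 = 3.100 / 0.1923 = 16.121.
n = 16.121² + 3 = 259.88 + 3 = 262.9.
Round up.

n = 263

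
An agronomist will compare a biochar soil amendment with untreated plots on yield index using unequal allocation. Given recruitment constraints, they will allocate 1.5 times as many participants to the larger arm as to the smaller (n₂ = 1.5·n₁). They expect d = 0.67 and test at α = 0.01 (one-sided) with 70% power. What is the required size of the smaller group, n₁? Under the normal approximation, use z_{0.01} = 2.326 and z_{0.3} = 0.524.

n₁ = 31

With allocation ratio k = n₂/n₁ = 1.5, Var(x̄₁−x̄₂) = σ²(1/n₁ + 1/(k·n₁)) = σ²·(k+1)/(k·n₁).
So n₁ = (1 + 1/k)·((z_{α} + z_β)/d)² = 1.667 × (2.850/0.67)².
n₁ = 1.667 × 18.09 = 30.2.
Round up: n₁ = 31, giving n₂ = ⌈1.5 × 31⌉ = ⌈46.5⌉ = 47.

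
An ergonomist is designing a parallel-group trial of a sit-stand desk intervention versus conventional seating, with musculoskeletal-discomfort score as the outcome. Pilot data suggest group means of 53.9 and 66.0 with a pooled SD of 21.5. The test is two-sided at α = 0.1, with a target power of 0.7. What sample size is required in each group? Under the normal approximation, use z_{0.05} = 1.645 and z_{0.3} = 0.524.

Cohen's d = |M₁ − M₂| / SD_pooled = |53.9 − 66.0| / 21.5 = 12.1 / 21.5 = 0.563.
For two independent groups with equal n: n = 2·((z_{α/2} + z_β) / d)².
z_{α/2} + z_β = 1.645 + 0.524 = 2.169.
n = 2 × (2.169 / 0.563)² = 2 × 3.853² = 2 × 14.84 = 29.7.
Round up to the next whole participant.

n = 30 per group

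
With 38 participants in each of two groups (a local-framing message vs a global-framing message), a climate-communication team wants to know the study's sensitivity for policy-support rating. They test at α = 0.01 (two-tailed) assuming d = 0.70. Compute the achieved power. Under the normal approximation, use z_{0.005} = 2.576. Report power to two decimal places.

For two equal groups, power = Φ(d·√(n/2) − z_{α/2}).
d·√(n/2) = 0.70 × √(38/2) = 0.70 × 4.359 = 3.051.
z_β = 3.051 − 2.576 = 0.475.
Power = Φ(0.475) = 0.683.

power ≈ 0.68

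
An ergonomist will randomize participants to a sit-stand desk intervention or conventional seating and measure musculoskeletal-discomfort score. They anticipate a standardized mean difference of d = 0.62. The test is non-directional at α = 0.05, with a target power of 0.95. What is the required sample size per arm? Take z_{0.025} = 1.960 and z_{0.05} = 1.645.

n = 68 per group

For two independent groups with equal n: n = 2·((z_{α/2} + z_β) / d)².
z_{α/2} + z_β = 1.960 + 1.645 = 3.605.
n = 2 × (3.605 / 0.62)² = 2 × 5.815² = 2 × 33.81 = 67.6.
Round up to the next whole participant.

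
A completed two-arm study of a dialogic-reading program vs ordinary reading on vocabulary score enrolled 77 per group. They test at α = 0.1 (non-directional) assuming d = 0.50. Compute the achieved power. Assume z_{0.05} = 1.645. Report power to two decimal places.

power ≈ 0.93

For two equal groups, power = Φ(d·√(n/2) − z_{α/2}).
d·√(n/2) = 0.50 × √(77/2) = 0.50 × 6.205 = 3.102.
z_β = 3.102 − 1.645 = 1.457.
Power = Φ(1.457) = 0.927.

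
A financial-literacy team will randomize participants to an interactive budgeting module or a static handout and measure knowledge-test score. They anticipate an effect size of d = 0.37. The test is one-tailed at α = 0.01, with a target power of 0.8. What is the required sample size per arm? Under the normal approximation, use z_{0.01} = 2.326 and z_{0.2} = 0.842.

For two independent groups with equal n: n = 2·((z_{α} + z_β) / d)².
z_{α} + z_β = 2.326 + 0.842 = 3.168.
n = 2 × (3.168 / 0.37)² = 2 × 8.562² = 2 × 73.31 = 146.6.
Round up to the next whole participant.

n = 147 per group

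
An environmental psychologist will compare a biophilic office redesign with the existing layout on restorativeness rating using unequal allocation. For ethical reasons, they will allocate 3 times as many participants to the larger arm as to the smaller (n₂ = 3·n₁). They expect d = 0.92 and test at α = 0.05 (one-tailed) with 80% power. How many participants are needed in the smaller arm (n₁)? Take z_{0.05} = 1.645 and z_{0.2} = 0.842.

With allocation ratio k = n₂/n₁ = 3, Var(x̄₁−x̄₂) = σ²(1/n₁ + 1/(k·n₁)) = σ²·(k+1)/(k·n₁).
So n₁ = (1 + 1/k)·((z_{α} + z_β)/d)² = 1.333 × (2.487/0.92)².
n₁ = 1.333 × 7.31 = 9.7.
Round up: n₁ = 10, giving n₂ = 3 × 10 = 30.

n₁ = 10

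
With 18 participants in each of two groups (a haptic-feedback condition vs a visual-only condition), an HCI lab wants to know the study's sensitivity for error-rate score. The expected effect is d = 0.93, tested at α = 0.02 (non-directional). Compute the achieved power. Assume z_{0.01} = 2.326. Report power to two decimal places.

For two equal groups, power = Φ(d·√(n/2) − z_{α/2}).
d·√(n/2) = 0.93 × √(18/2) = 0.93 × 3.000 = 2.790.
z_β = 2.790 − 2.326 = 0.464.
Power = Φ(0.464) = 0.679.

power ≈ 0.68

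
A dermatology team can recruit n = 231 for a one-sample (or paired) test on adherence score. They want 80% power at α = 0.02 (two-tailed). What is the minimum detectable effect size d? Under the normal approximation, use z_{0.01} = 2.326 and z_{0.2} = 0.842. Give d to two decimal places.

d_min ≈ 0.21

For a single sample (or paired design) of n = 231: d_min = (z_{α/2} + z_β)/√n.
z-sum = 2.326 + 0.842 = 3.168.
d_min = 3.168 / √231 = 3.168 / 15.199 = 0.208.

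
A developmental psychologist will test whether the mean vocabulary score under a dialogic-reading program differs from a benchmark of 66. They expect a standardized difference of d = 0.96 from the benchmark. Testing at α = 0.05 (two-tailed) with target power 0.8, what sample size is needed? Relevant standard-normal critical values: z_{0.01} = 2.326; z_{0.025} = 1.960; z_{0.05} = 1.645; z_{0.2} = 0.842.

n = 9

For a one-sample test: n = ((z_{α/2} + z_β) / d)².
z_{α/2} + z_β = 1.960 + 0.842 = 2.802.
n = (2.802 / 0.96)² = 2.919² = 8.52.
Round up.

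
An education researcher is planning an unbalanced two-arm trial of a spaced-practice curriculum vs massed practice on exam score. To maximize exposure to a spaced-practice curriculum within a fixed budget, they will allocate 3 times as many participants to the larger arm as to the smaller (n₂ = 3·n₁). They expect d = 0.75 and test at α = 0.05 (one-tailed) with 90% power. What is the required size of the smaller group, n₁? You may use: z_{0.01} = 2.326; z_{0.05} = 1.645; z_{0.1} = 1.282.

n₁ = 21

With allocation ratio k = n₂/n₁ = 3, Var(x̄₁−x̄₂) = σ²(1/n₁ + 1/(k·n₁)) = σ²·(k+1)/(k·n₁).
So n₁ = (1 + 1/k)·((z_{α} + z_β)/d)² = 1.333 × (2.927/0.75)².
n₁ = 1.333 × 15.23 = 20.3.
Round up: n₁ = 21, giving n₂ = 3 × 21 = 63.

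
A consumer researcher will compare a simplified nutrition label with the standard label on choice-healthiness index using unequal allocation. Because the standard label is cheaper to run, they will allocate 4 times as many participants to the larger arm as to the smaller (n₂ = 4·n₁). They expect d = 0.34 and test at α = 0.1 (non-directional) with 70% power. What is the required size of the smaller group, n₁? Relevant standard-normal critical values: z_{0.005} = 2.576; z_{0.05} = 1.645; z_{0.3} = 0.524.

n₁ = 51

With allocation ratio k = n₂/n₁ = 4, Var(x̄₁−x̄₂) = σ²(1/n₁ + 1/(k·n₁)) = σ²·(k+1)/(k·n₁).
So n₁ = (1 + 1/k)·((z_{α/2} + z_β)/d)² = 1.250 × (2.169/0.34)².
n₁ = 1.250 × 40.70 = 50.9.
Round up: n₁ = 51, giving n₂ = 4 × 51 = 204.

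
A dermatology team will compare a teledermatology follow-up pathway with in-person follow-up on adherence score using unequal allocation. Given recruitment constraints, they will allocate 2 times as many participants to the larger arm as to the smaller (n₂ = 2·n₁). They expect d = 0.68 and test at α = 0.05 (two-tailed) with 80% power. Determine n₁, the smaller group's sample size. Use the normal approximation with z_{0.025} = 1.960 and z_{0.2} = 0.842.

n₁ = 26

With allocation ratio k = n₂/n₁ = 2, Var(x̄₁−x̄₂) = σ²(1/n₁ + 1/(k·n₁)) = σ²·(k+1)/(k·n₁).
So n₁ = (1 + 1/k)·((z_{α/2} + z_β)/d)² = 1.500 × (2.802/0.68)².
n₁ = 1.500 × 16.98 = 25.5.
Round up: n₁ = 26, giving n₂ = 2 × 26 = 52.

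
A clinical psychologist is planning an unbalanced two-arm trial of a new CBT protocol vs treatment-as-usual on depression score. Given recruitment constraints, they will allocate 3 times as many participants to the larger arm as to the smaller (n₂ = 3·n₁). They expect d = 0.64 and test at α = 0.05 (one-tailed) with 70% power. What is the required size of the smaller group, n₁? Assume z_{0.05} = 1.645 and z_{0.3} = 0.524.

n₁ = 16

With allocation ratio k = n₂/n₁ = 3, Var(x̄₁−x̄₂) = σ²(1/n₁ + 1/(k·n₁)) = σ²·(k+1)/(k·n₁).
So n₁ = (1 + 1/k)·((z_{α} + z_β)/d)² = 1.333 × (2.169/0.64)².
n₁ = 1.333 × 11.49 = 15.3.
Round up: n₁ = 16, giving n₂ = 3 × 16 = 48.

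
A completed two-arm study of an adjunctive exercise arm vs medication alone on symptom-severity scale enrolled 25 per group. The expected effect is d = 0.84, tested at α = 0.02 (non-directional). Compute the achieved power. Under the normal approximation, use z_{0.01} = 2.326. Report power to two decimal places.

power ≈ 0.74

For two equal groups, power = Φ(d·√(n/2) − z_{α/2}).
d·√(n/2) = 0.84 × √(25/2) = 0.84 × 3.536 = 2.970.
z_β = 2.970 − 2.326 = 0.644.
Power = Φ(0.644) = 0.740.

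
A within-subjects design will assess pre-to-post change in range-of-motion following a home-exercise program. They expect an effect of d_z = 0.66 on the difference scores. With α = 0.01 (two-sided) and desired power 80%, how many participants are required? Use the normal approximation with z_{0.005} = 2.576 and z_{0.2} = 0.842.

For a paired (one-sample on differences) test: n = ((z_{α/2} + z_β) / d)².
z_{α/2} + z_β = 2.576 + 0.842 = 3.418.
n = (3.418 / 0.66)² = 5.179² = 26.82.
Round up.

n = 27 pairs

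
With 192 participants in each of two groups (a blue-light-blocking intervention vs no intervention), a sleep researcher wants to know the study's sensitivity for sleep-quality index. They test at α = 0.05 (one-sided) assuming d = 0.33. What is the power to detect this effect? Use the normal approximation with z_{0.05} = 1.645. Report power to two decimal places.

power ≈ 0.94

For two equal groups, power = Φ(d·√(n/2) − z_{α}).
d·√(n/2) = 0.33 × √(192/2) = 0.33 × 9.798 = 3.233.
z_β = 3.233 − 1.645 = 1.588.
Power = Φ(1.588) = 0.944.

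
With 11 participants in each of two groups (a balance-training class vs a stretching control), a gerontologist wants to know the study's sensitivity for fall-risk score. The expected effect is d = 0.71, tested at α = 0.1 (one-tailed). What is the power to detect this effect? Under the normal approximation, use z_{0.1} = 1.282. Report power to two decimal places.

power ≈ 0.65

For two equal groups, power = Φ(d·√(n/2) − z_{α}).
d·√(n/2) = 0.71 × √(11/2) = 0.71 × 2.345 = 1.665.
z_β = 1.665 − 1.282 = 0.383.
Power = Φ(0.383) = 0.649.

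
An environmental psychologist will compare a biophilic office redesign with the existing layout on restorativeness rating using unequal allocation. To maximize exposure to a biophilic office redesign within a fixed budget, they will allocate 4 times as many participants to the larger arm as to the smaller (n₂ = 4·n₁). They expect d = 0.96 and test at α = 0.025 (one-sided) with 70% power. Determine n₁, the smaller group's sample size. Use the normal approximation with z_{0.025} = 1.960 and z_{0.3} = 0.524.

n₁ = 9

With allocation ratio k = n₂/n₁ = 4, Var(x̄₁−x̄₂) = σ²(1/n₁ + 1/(k·n₁)) = σ²·(k+1)/(k·n₁).
So n₁ = (1 + 1/k)·((z_{α} + z_β)/d)² = 1.250 × (2.484/0.96)².
n₁ = 1.250 × 6.70 = 8.4.
Round up: n₁ = 9, giving n₂ = 4 × 9 = 36.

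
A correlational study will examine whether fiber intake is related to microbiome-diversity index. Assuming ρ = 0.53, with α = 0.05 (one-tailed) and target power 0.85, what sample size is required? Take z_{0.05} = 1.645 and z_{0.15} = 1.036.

Fisher's z: C = ½·ln((1+r)/(1−r)) = ½·ln(3.2553) = 0.5901.
n = ((z_{α} + z_β)/C)² + 3.
(1.645 + 1.036) / 0.5901 = 2.681 / 0.5901 = 4.543.
n = 4.543² + 3 = 20.64 + 3 = 23.6.
Round up.

n = 24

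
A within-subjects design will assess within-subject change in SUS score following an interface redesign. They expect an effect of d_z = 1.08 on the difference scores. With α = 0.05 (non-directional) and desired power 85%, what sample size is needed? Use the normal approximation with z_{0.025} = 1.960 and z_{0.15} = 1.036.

n = 8 pairs

For a paired (one-sample on differences) test: n = ((z_{α/2} + z_β) / d)².
z_{α/2} + z_β = 1.960 + 1.036 = 2.996.
n = (2.996 / 1.08)² = 2.774² = 7.70.
Round up.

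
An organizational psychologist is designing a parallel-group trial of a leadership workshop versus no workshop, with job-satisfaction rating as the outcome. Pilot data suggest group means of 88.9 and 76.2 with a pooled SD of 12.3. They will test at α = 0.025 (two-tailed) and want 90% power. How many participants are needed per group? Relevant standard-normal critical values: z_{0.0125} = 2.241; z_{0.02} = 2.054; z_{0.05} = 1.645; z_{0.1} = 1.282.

n = 24 per group

Cohen's d = |M₁ − M₂| / SD_pooled = |88.9 − 76.2| / 12.3 = 12.7 / 12.3 = 1.033.
For two independent groups with equal n: n = 2·((z_{α/2} + z_β) / d)².
z_{α/2} + z_β = 2.241 + 1.282 = 3.523.
n = 2 × (3.523 / 1.033)² = 2 × 3.410² = 2 × 11.63 = 23.3.
Round up to the next whole participant.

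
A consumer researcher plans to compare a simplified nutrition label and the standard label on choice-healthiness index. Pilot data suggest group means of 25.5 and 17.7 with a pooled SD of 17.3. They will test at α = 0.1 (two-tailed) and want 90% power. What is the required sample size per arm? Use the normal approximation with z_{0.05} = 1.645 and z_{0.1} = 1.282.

n = 85 per group

Cohen's d = |M₁ − M₂| / SD_pooled = |25.5 − 17.7| / 17.3 = 7.8 / 17.3 = 0.451.
For two independent groups with equal n: n = 2·((z_{α/2} + z_β) / d)².
z_{α/2} + z_β = 1.645 + 1.282 = 2.927.
n = 2 × (2.927 / 0.451)² = 2 × 6.490² = 2 × 42.12 = 84.2.
Round up to the next whole participant.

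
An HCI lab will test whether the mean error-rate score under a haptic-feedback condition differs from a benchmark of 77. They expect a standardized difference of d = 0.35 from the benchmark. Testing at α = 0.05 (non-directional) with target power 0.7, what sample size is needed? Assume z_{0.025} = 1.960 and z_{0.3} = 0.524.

n = 51

For a one-sample test: n = ((z_{α/2} + z_β) / d)².
z_{α/2} + z_β = 1.960 + 0.524 = 2.484.
n = (2.484 / 0.35)² = 7.097² = 50.37.
Round up.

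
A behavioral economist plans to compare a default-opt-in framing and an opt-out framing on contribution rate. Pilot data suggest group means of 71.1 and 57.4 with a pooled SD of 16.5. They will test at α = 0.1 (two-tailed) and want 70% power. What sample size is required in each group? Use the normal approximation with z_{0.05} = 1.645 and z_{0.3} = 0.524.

n = 14 per group

Cohen's d = |M₁ − M₂| / SD_pooled = |71.1 − 57.4| / 16.5 = 13.7 / 16.5 = 0.830.
For two independent groups with equal n: n = 2·((z_{α/2} + z_β) / d)².
z_{α/2} + z_β = 1.645 + 0.524 = 2.169.
n = 2 × (2.169 / 0.830)² = 2 × 2.613² = 2 × 6.83 = 13.7.
Round up to the next whole participant.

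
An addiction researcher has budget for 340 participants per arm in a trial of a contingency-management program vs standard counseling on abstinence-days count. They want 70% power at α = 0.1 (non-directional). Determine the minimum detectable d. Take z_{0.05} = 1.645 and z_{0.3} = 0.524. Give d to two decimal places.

For two independent groups of n = 340 each: d_min = (z_{α/2} + z_β)·√(2/n).
z-sum = 1.645 + 0.524 = 2.169.
d_min = 2.169 × √(2/340) = 2.169 × 0.0767 = 0.166.

d_min ≈ 0.17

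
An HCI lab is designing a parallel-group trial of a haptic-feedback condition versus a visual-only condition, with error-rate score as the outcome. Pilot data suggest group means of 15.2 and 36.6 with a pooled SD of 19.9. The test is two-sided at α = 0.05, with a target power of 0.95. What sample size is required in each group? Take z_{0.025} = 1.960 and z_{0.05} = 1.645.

n = 23 per group

Cohen's d = |M₁ − M₂| / SD_pooled = |15.2 − 36.6| / 19.9 = 21.4 / 19.9 = 1.075.
For two independent groups with equal n: n = 2·((z_{α/2} + z_β) / d)².
z_{α/2} + z_β = 1.960 + 1.645 = 3.605.
n = 2 × (3.605 / 1.075)² = 2 × 3.353² = 2 × 11.25 = 22.5.
Round up to the next whole participant.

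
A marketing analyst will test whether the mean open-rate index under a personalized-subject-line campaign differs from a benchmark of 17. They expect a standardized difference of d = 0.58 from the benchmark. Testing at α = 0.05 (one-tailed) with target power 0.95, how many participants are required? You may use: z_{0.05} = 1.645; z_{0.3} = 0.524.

n = 33

For a one-sample test: n = ((z_{α} + z_β) / d)².
z_{α} + z_β = 1.645 + 1.645 = 3.290.
n = (3.290 / 0.58)² = 5.672² = 32.18.
Round up.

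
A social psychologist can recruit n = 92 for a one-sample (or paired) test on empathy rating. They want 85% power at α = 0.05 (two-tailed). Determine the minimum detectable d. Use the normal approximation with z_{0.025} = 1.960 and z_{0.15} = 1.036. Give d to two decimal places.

For a single sample (or paired design) of n = 92: d_min = (z_{α/2} + z_β)/√n.
z-sum = 1.960 + 1.036 = 2.996.
d_min = 2.996 / √92 = 2.996 / 9.592 = 0.312.

d_min ≈ 0.31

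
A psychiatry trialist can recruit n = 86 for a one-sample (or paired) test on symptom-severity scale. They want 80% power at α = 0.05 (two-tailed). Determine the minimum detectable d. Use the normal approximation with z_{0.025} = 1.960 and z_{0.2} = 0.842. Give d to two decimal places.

d_min ≈ 0.30

For a single sample (or paired design) of n = 86: d_min = (z_{α/2} + z_β)/√n.
z-sum = 1.960 + 0.842 = 2.802.
d_min = 2.802 / √86 = 2.802 / 9.274 = 0.302.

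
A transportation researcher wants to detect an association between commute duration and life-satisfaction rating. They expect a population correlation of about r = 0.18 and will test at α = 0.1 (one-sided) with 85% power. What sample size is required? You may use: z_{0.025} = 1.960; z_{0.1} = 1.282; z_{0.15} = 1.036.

Fisher's z: C = ½·ln((1+r)/(1−r)) = ½·ln(1.4390) = 0.1820.
n = ((z_{α} + z_β)/C)² + 3.
(1.282 + 1.036) / 0.1820 = 2.318 / 0.1820 = 12.736.
n = 12.736² + 3 = 162.21 + 3 = 165.2.
Round up.

n = 166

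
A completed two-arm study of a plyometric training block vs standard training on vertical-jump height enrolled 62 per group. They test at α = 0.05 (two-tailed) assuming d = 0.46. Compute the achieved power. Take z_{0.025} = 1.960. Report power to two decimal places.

power ≈ 0.73

For two equal groups, power = Φ(d·√(n/2) − z_{α/2}).
d·√(n/2) = 0.46 × √(62/2) = 0.46 × 5.568 = 2.561.
z_β = 2.561 − 1.960 = 0.601.
Power = Φ(0.601) = 0.726.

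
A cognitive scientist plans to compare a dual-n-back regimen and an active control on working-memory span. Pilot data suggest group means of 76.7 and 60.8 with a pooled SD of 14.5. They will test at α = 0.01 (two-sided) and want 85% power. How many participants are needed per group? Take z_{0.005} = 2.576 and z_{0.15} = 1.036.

Cohen's d = |M₁ − M₂| / SD_pooled = |76.7 − 60.8| / 14.5 = 15.9 / 14.5 = 1.097.
For two independent groups with equal n: n = 2·((z_{α/2} + z_β) / d)².
z_{α/2} + z_β = 2.576 + 1.036 = 3.612.
n = 2 × (3.612 / 1.097)² = 2 × 3.293² = 2 × 10.84 = 21.7.
Round up to the next whole participant.

n = 22 per group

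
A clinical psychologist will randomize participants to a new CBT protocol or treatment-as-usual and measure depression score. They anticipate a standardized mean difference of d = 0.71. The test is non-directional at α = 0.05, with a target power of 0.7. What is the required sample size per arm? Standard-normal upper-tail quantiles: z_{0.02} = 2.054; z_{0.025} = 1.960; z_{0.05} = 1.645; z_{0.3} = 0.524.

For two independent groups with equal n: n = 2·((z_{α/2} + z_β) / d)².
z_{α/2} + z_β = 1.960 + 0.524 = 2.484.
n = 2 × (2.484 / 0.71)² = 2 × 3.499² = 2 × 12.24 = 24.5.
Round up to the next whole participant.

n = 25 per group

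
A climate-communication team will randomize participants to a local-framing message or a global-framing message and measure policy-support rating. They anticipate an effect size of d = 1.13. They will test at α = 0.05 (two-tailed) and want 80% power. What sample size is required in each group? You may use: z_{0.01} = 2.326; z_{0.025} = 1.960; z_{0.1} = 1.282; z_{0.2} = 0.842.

n = 13 per group

For two independent groups with equal n: n = 2·((z_{α/2} + z_β) / d)².
z_{α/2} + z_β = 1.960 + 0.842 = 2.802.
n = 2 × (2.802 / 1.13)² = 2 × 2.480² = 2 × 6.15 = 12.3.
Round up to the next whole participant.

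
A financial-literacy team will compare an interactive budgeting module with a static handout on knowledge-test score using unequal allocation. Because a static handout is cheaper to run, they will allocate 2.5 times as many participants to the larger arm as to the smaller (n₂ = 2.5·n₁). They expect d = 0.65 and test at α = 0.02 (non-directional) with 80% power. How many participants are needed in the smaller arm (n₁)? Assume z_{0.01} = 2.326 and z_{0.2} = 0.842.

n₁ = 34

With allocation ratio k = n₂/n₁ = 2.5, Var(x̄₁−x̄₂) = σ²(1/n₁ + 1/(k·n₁)) = σ²·(k+1)/(k·n₁).
So n₁ = (1 + 1/k)·((z_{α/2} + z_β)/d)² = 1.400 × (3.168/0.65)².
n₁ = 1.400 × 23.75 = 33.3.
Round up: n₁ = 34, giving n₂ = 2.5 × 34 = 85.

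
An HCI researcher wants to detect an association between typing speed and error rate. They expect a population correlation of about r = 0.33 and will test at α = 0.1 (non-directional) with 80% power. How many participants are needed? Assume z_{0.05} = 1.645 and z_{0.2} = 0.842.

n = 56

Fisher's z: C = ½·ln((1+r)/(1−r)) = ½·ln(1.9851) = 0.3428.
n = ((z_{α/2} + z_β)/C)² + 3.
(1.645 + 0.842) / 0.3428 = 2.487 / 0.3428 = 7.255.
n = 7.255² + 3 = 52.63 + 3 = 55.6.
Round up.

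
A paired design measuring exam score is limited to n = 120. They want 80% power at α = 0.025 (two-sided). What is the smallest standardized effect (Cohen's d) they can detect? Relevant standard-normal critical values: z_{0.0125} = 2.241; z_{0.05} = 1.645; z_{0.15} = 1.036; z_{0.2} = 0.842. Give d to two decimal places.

For a single sample (or paired design) of n = 120: d_min = (z_{α/2} + z_β)/√n.
z-sum = 2.241 + 0.842 = 3.083.
d_min = 3.083 / √120 = 3.083 / 10.954 = 0.281.

d_min ≈ 0.28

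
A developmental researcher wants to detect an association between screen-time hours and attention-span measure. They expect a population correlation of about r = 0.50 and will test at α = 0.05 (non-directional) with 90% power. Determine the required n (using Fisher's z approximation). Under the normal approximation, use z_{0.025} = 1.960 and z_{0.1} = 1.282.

n = 38

Fisher's z: C = ½·ln((1+r)/(1−r)) = ½·ln(3.0000) = 0.5493.
n = ((z_{α/2} + z_β)/C)² + 3.
(1.960 + 1.282) / 0.5493 = 3.242 / 0.5493 = 5.902.
n = 5.902² + 3 = 34.83 + 3 = 37.8.
Round up.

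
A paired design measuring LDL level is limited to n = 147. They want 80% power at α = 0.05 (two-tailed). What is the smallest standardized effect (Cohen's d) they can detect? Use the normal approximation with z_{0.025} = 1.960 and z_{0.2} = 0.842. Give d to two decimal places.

For a single sample (or paired design) of n = 147: d_min = (z_{α/2} + z_β)/√n.
z-sum = 1.960 + 0.842 = 2.802.
d_min = 2.802 / √147 = 2.802 / 12.124 = 0.231.

d_min ≈ 0.23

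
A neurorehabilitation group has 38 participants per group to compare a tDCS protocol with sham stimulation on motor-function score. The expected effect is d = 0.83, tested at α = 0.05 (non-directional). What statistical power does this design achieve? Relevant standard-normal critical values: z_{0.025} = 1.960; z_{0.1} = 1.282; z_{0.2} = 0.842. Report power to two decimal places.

For two equal groups, power = Φ(d·√(n/2) − z_{α/2}).
d·√(n/2) = 0.83 × √(38/2) = 0.83 × 4.359 = 3.618.
z_β = 3.618 − 1.960 = 1.658.
Power = Φ(1.658) = 0.951.

power ≈ 0.95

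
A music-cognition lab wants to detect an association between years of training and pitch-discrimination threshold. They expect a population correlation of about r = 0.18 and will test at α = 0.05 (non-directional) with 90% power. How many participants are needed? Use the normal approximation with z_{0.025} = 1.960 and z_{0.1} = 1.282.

n = 321

Fisher's z: C = ½·ln((1+r)/(1−r)) = ½·ln(1.4390) = 0.1820.
n = ((z_{α/2} + z_β)/C)² + 3.
(1.960 + 1.282) / 0.1820 = 3.242 / 0.1820 = 17.813.
n = 17.813² + 3 = 317.31 + 3 = 320.3.
Round up.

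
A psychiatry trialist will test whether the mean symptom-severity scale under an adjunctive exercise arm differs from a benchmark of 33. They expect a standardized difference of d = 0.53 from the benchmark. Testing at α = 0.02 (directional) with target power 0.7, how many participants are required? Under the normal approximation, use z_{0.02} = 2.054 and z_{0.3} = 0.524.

For a one-sample test: n = ((z_{α} + z_β) / d)².
z_{α} + z_β = 2.054 + 0.524 = 2.578.
n = (2.578 / 0.53)² = 4.864² = 23.66.
Round up.

n = 24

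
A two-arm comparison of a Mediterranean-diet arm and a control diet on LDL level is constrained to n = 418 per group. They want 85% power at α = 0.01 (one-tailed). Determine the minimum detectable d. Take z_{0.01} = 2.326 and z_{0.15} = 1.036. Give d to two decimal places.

For two independent groups of n = 418 each: d_min = (z_{α} + z_β)·√(2/n).
z-sum = 2.326 + 1.036 = 3.362.
d_min = 3.362 × √(2/418) = 3.362 × 0.0692 = 0.233.

d_min ≈ 0.23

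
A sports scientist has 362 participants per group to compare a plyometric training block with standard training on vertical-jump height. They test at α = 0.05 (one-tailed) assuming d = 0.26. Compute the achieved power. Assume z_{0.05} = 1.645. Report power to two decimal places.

For two equal groups, power = Φ(d·√(n/2) − z_{α}).
d·√(n/2) = 0.26 × √(362/2) = 0.26 × 13.454 = 3.498.
z_β = 3.498 − 1.645 = 1.853.
Power = Φ(1.853) = 0.968.

power ≈ 0.97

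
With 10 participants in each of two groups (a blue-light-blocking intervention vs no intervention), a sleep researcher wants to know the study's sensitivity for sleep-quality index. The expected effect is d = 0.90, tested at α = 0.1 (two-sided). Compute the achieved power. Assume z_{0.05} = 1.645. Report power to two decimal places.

power ≈ 0.64

For two equal groups, power = Φ(d·√(n/2) − z_{α/2}).
d·√(n/2) = 0.90 × √(10/2) = 0.90 × 2.236 = 2.012.
z_β = 2.012 − 1.645 = 0.367.
Power = Φ(0.367) = 0.643.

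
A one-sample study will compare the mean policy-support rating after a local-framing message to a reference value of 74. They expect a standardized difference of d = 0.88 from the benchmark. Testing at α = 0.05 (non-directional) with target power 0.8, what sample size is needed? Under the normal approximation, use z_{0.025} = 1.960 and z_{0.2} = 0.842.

For a one-sample test: n = ((z_{α/2} + z_β) / d)².
z_{α/2} + z_β = 1.960 + 0.842 = 2.802.
n = (2.802 / 0.88)² = 3.184² = 10.14.
Round up.

n = 11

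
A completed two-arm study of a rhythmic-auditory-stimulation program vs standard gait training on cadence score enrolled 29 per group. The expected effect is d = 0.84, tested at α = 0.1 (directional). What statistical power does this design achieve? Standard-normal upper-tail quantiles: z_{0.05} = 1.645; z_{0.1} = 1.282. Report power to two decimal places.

power ≈ 0.97

For two equal groups, power = Φ(d·√(n/2) − z_{α}).
d·√(n/2) = 0.84 × √(29/2) = 0.84 × 3.808 = 3.199.
z_β = 3.199 − 1.282 = 1.917.
Power = Φ(1.917) = 0.972.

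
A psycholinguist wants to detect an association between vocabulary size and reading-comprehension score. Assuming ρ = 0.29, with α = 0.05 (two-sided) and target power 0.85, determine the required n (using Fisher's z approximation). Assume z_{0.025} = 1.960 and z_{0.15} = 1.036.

Fisher's z: C = ½·ln((1+r)/(1−r)) = ½·ln(1.8169) = 0.2986.
n = ((z_{α/2} + z_β)/C)² + 3.
(1.960 + 1.036) / 0.2986 = 2.996 / 0.2986 = 10.033.
n = 10.033² + 3 = 100.67 + 3 = 103.7.
Round up.

n = 104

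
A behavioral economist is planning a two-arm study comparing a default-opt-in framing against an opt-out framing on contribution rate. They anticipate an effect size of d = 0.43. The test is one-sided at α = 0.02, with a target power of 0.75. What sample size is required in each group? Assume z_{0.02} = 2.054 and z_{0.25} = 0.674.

n = 81 per group

For two independent groups with equal n: n = 2·((z_{α} + z_β) / d)².
z_{α} + z_β = 2.054 + 0.674 = 2.728.
n = 2 × (2.728 / 0.43)² = 2 × 6.344² = 2 × 40.25 = 80.5.
Round up to the next whole participant.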